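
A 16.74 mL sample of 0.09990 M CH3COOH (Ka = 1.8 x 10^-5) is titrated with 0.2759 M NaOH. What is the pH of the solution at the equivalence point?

8.81

n(CH3COOH) = 0.09990 x 0.01674 = 0.001672 mol; V(NaOH) at equivalence = 0.001672/0.2759 = 0.006061 L.
At equivalence all the acid is converted to CH3COO-; total volume = 0.01674 + 0.006061 = 0.02280 L, so [CH3COO-] = 0.001672/0.02280 = 0.07334 M.
Kb = Kw/Ka = 1.0e-14 / 1.8 x 10^-5 = 5.56e-10.
[OH^-] = sqrt(Kb x [CH3COO-]) = sqrt(5.56e-10 x 0.07334) = 6.38e-6 M.
pOH = 5.19, so pH = 14.00 - 5.19 = 8.81.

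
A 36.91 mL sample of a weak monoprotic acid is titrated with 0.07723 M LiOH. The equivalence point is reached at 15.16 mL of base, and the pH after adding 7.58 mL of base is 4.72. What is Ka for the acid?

7.58 mL is half of the equivalence volume, so this is the half-equivalence point where [HA] = [A^-].
At half-equivalence pH = pKa, so pKa = 4.72.
Ka = 10^(-4.72) = 1.9 x 10^-5.

1.9 x 10^-5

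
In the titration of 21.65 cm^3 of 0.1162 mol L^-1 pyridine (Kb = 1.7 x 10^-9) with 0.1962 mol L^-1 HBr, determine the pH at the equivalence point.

n(C5H5N) = 0.1162 x 0.02165 = 0.002516 mol; V(HBr) at equivalence = 0.002516/0.1962 = 0.01282 L.
At equivalence the base is fully converted to C5H5NH+; total volume = 0.03447 L, so [C5H5NH+] = 0.002516/0.03447 = 0.07298 M.
Ka(C5H5NH+) = Kw/Kb = 1.0e-14 / 1.7 x 10^-9 = 5.88e-6.
[H^+] = sqrt(Ka x [C5H5NH+]) = sqrt(5.88e-6 x 0.07298) = 0.000655 M.
pH = -log(0.000655) = 3.18.

3.18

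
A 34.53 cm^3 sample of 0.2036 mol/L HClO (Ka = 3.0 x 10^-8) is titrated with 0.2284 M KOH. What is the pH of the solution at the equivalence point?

10.28

n(HClO) = 0.2036 x 0.03453 = 0.007030 mol; V(KOH) at equivalence = 0.007030/0.2284 = 0.03078 L.
At equivalence all the acid is converted to ClO-; total volume = 0.03453 + 0.03078 = 0.06531 L, so [ClO-] = 0.007030/0.06531 = 0.1076 M.
Kb = Kw/Ka = 1.0e-14 / 3.0 x 10^-8 = 3.33e-7.
[OH^-] = sqrt(Kb x [ClO-]) = sqrt(3.33e-7 x 0.1076) = 0.000189 M.
pOH = 3.72, so pH = 14.00 - 3.72 = 10.28.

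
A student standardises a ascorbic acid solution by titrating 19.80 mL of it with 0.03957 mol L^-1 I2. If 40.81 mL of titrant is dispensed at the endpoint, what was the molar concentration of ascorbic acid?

n(I2) = 0.03957 x 0.04081 = 0.001615 mol.
From the balanced equation, 1 mol I2 reacts with 1 mol ascorbic acid, so n(ascorbic acid) = 0.001615 x 1/1 = 0.001615 mol.
[ascorbic acid] = 0.001615 / 0.01980 L = 0.0816 M.

0.0816 M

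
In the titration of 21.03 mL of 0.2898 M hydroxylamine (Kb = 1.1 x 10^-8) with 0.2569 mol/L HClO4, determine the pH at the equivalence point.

n(NH2OH) = 0.2898 x 0.02103 = 0.006094 mol; V(HClO4) at equivalence = 0.006094/0.2569 = 0.02372 L.
At equivalence the base is fully converted to NH3OH+; total volume = 0.04475 L, so [NH3OH+] = 0.006094/0.04475 = 0.1362 M.
Ka(NH3OH+) = Kw/Kb = 1.0e-14 / 1.1 x 10^-8 = 9.09e-7.
[H^+] = sqrt(Ka x [NH3OH+]) = sqrt(9.09e-7 x 0.1362) = 0.000352 M.
pH = -log(0.000352) = 3.45.

3.45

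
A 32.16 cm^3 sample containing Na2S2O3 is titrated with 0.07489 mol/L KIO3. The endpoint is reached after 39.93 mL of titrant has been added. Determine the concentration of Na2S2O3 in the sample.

0.558 M

n(KIO3) = 0.07489 x 0.03993 = 0.002990 mol.
From the balanced equation, 1 mol KIO3 reacts with 6 mol Na2S2O3, so n(Na2S2O3) = 0.002990 x 6/1 = 0.01794 mol.
[Na2S2O3] = 0.01794 / 0.03216 L = 0.558 M.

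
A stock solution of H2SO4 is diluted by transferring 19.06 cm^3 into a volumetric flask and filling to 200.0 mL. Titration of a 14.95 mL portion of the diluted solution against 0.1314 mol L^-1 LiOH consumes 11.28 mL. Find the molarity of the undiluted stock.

n(LiOH) = 0.1314 x 0.01128 = 0.001482 mol.
n(H2SO4) in the aliquot = 0.001482 x 1/2 = 0.0007411 mol.
[diluted H2SO4] = 0.0007411 / 0.01495 = 0.04957 M.
Dilution factor = 200.0/19.06 = 10.49, so [stock] = 0.04957 x 10.49 = 0.520 M.

0.520 M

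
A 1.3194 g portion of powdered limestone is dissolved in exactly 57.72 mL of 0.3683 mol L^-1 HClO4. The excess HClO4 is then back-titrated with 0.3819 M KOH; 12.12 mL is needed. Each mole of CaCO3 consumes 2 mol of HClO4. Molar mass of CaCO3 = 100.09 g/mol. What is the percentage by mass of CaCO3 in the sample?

Total n(HClO4) added = 0.3683 x 0.05772 = 0.02126 mol.
n(KOH) used = 0.3819 x 0.01212 = 0.004629 mol, which equals the excess n(HClO4).
So n(HClO4) consumed by the sample = 0.02126 - 0.004629 = 0.01663 mol.
n(CaCO3) = 0.01663 / 2 = 0.008315 mol.
mass CaCO3 = 0.008315 x 100.09 = 0.8322 g, so %CaCO3 = 0.8322/1.3194 x 100 = 63.1%.

63.1%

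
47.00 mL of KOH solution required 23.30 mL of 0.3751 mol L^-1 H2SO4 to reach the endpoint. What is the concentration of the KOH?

0.372 M

n(H2SO4) delivered = 0.3751 x 0.02330 = 0.008740 mol.
The reaction is 2 KOH + 1 H2SO4, so n(KOH) = 0.008740 x 2/1 = 0.01748 mol.
[KOH] = 0.01748 mol / 0.04700 L = 0.372 M.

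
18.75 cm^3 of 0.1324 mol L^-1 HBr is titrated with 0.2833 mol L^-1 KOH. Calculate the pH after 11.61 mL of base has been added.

n(acid) = 0.1324 x 0.01875 = 0.002482 mol; n(KOH) added = 0.2833 x 0.01161 = 0.003289 mol.
Base is in excess by 0.003289 - 0.002482 = 0.0008066 mol in a total volume of 0.03036 L.
[OH^-] = 0.0008066/0.03036 = 0.02657 M, so pOH = 1.58 and pH = 14.00 - 1.58 = 12.42.

12.42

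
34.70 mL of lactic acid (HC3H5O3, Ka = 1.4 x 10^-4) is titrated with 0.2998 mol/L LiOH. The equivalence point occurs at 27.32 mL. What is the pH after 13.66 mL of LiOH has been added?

13.66 mL is exactly half the equivalence volume (27.32/2), i.e. the half-equivalence point.
There, n(HA) = n(A^-), so pH = pKa = -log(1.4 x 10^-4) = 3.85.

3.85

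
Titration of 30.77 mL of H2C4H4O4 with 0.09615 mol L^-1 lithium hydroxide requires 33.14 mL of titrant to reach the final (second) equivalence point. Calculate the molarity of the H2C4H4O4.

0.0518 M

n(LiOH) = 0.09615 x 0.03314 = 0.003186 mol.
At the final (second) equivalence point, 2 mol OH^- react per mol H2C4H4O4, so n(H2C4H4O4) = 0.003186 / 2 = 0.001593 mol.
[H2C4H4O4] = 0.001593 / 0.03077 L = 0.0518 M.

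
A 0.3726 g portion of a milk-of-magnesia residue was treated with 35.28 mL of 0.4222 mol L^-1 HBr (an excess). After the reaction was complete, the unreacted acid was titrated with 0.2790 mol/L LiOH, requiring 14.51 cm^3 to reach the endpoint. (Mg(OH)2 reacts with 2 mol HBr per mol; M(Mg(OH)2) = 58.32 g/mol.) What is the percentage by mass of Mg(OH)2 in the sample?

Total n(HBr) added = 0.4222 x 0.03528 = 0.01490 mol.
n(LiOH) used = 0.2790 x 0.01451 = 0.004048 mol, which equals the excess n(HBr).
So n(HBr) consumed by the sample = 0.01490 - 0.004048 = 0.01085 mol.
n(Mg(OH)2) = 0.01085 / 2 = 0.005423 mol.
mass Mg(OH)2 = 0.005423 x 58.32 = 0.3163 g, so %Mg(OH)2 = 0.3163/0.3726 x 100 = 84.9%.

84.9%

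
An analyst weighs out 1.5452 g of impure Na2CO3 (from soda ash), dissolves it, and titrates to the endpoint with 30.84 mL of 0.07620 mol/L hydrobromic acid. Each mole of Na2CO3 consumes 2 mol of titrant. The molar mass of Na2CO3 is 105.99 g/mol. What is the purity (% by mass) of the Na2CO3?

8.06%

n(HBr) = 0.07620 x 0.03084 = 0.002350 mol.
n(Na2CO3) = 0.002350 / 2 = 0.001175 mol.
mass of Na2CO3 = 0.001175 x 105.99 = 0.1245 g.
% purity = 0.1245 / 1.5452 x 100 = 8.06%.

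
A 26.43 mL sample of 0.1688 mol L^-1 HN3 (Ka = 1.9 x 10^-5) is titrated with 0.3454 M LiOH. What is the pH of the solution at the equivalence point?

8.89

n(HN3) = 0.1688 x 0.02643 = 0.004461 mol; V(LiOH) at equivalence = 0.004461/0.3454 = 0.01292 L.
At equivalence all the acid is converted to N3-; total volume = 0.02643 + 0.01292 = 0.03935 L, so [N3-] = 0.004461/0.03935 = 0.1134 M.
Kb = Kw/Ka = 1.0e-14 / 1.9 x 10^-5 = 5.26e-10.
[OH^-] = sqrt(Kb x [N3-]) = sqrt(5.26e-10 x 0.1134) = 7.73e-6 M.
pOH = 5.11, so pH = 14.00 - 5.11 = 8.89.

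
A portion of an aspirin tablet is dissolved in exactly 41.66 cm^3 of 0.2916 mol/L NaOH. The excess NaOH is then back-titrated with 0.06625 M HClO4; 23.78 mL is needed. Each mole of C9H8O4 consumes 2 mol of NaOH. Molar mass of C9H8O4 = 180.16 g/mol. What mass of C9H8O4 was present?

0.952 g

Total n(NaOH) added = 0.2916 x 0.04166 = 0.01215 mol.
n(HClO4) used = 0.06625 x 0.02378 = 0.001575 mol, which equals the excess n(NaOH).
So n(NaOH) consumed by the sample = 0.01215 - 0.001575 = 0.01057 mol.
n(C9H8O4) = 0.01057 / 2 = 0.005286 mol.
mass = 0.005286 mol x 180.16 g/mol = 0.952 g.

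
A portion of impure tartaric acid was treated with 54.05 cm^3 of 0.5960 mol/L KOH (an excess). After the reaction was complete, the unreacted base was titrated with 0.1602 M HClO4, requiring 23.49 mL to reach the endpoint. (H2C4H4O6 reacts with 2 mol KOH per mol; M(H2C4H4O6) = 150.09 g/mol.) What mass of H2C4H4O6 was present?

Total n(KOH) added = 0.5960 x 0.05405 = 0.03221 mol.
n(HClO4) used = 0.1602 x 0.02349 = 0.003763 mol, which equals the excess n(KOH).
So n(KOH) consumed by the sample = 0.03221 - 0.003763 = 0.02845 mol.
n(H2C4H4O6) = 0.02845 / 2 = 0.01423 mol.
mass = 0.01423 mol x 150.09 g/mol = 2.14 g.

2.14 g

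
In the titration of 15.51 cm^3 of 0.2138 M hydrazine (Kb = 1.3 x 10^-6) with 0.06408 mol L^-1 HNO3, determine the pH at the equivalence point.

n(N2H4) = 0.2138 x 0.01551 = 0.003316 mol; V(HNO3) at equivalence = 0.003316/0.06408 = 0.05175 L.
At equivalence the base is fully converted to N2H5+; total volume = 0.06726 L, so [N2H5+] = 0.003316/0.06726 = 0.04930 M.
Ka(N2H5+) = Kw/Kb = 1.0e-14 / 1.3 x 10^-6 = 7.69e-9.
[H^+] = sqrt(Ka x [N2H5+]) = sqrt(7.69e-9 x 0.04930) = 1.95e-5 M.
pH = -log(1.95e-5) = 4.71.

4.71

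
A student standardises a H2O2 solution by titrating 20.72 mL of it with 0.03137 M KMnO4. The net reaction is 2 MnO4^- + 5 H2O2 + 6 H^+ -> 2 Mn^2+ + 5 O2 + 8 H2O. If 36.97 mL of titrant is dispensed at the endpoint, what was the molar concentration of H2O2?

n(KMnO4) = 0.03137 x 0.03697 = 0.001160 mol.
From the balanced equation, 2 mol KMnO4 reacts with 5 mol H2O2, so n(H2O2) = 0.001160 x 5/2 = 0.002899 mol.
[H2O2] = 0.002899 / 0.02072 L = 0.140 M.

0.140 M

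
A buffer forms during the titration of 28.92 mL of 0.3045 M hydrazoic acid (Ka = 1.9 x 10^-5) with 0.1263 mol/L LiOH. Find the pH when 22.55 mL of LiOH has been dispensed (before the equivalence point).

Initial n(HN3) = 0.3045 x 0.02892 = 0.008806 mol.
n(LiOH) added = 0.1263 x 0.02255 = 0.002848 mol, converting that many moles of HN3 to N3-.
Remaining n(HN3) = 0.005958 mol; n(N3-) = 0.002848 mol.
By Henderson-Hasselbalch, pH = pKa + log([A^-]/[HA]) = 4.72 + log(0.002848/0.005958) = 4.72 + (-0.32) = 4.40.

4.40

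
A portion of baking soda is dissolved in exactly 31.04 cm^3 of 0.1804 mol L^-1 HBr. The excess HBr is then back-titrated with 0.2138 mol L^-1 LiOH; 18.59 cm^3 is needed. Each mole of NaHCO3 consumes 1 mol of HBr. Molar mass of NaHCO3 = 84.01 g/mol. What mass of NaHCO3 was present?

0.137 g

Total n(HBr) added = 0.1804 x 0.03104 = 0.005600 mol.
n(LiOH) used = 0.2138 x 0.01859 = 0.003975 mol, which equals the excess n(HBr).
So n(HBr) consumed by the sample = 0.005600 - 0.003975 = 0.001625 mol.
n(NaHCO3) = 0.001625 / 1 = 0.001625 mol.
mass = 0.001625 mol x 84.01 g/mol = 0.137 g.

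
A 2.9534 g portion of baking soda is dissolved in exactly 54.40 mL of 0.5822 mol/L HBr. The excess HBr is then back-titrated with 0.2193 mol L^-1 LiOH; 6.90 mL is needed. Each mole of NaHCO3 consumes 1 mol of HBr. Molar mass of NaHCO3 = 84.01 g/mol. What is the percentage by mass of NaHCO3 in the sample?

Total n(HBr) added = 0.5822 x 0.05440 = 0.03167 mol.
n(LiOH) used = 0.2193 x 0.006900 = 0.001513 mol, which equals the excess n(HBr).
So n(HBr) consumed by the sample = 0.03167 - 0.001513 = 0.03016 mol.
n(NaHCO3) = 0.03016 / 1 = 0.03016 mol.
mass NaHCO3 = 0.03016 x 84.01 = 2.534 g, so %NaHCO3 = 2.534/2.9534 x 100 = 85.8%.

85.8%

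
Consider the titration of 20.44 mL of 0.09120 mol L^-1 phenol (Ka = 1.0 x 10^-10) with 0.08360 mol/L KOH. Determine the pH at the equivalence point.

n(C6H5OH) = 0.09120 x 0.02044 = 0.001864 mol; V(KOH) at equivalence = 0.001864/0.08360 = 0.02230 L.
At equivalence all the acid is converted to C6H5O-; total volume = 0.02044 + 0.02230 = 0.04274 L, so [C6H5O-] = 0.001864/0.04274 = 0.04362 M.
Kb = Kw/Ka = 1.0e-14 / 1.0 x 10^-10 = 0.000100.
[OH^-] = sqrt(Kb x [C6H5O-]) = sqrt(0.000100 x 0.04362) = 0.00209 M.
pOH = 2.68, so pH = 14.00 - 2.68 = 11.32.

11.32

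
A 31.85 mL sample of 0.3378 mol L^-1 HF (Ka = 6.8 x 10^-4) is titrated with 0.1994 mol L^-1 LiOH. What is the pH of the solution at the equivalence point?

8.13

n(HF) = 0.3378 x 0.03185 = 0.01076 mol; V(LiOH) at equivalence = 0.01076/0.1994 = 0.05396 L.
At equivalence all the acid is converted to F-; total volume = 0.03185 + 0.05396 = 0.08581 L, so [F-] = 0.01076/0.08581 = 0.1254 M.
Kb = Kw/Ka = 1.0e-14 / 6.8 x 10^-4 = 1.47e-11.
[OH^-] = sqrt(Kb x [F-]) = sqrt(1.47e-11 x 0.1254) = 1.36e-6 M.
pOH = 5.87, so pH = 14.00 - 5.87 = 8.13.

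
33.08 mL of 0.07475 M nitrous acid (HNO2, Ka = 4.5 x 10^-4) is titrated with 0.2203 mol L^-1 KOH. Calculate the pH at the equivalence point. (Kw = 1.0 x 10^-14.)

8.05

n(HNO2) = 0.07475 x 0.03308 = 0.002473 mol; V(KOH) at equivalence = 0.002473/0.2203 = 0.01122 L.
At equivalence all the acid is converted to NO2-; total volume = 0.03308 + 0.01122 = 0.04430 L, so [NO2-] = 0.002473/0.04430 = 0.05581 M.
Kb = Kw/Ka = 1.0e-14 / 4.5 x 10^-4 = 2.22e-11.
[OH^-] = sqrt(Kb x [NO2-]) = sqrt(2.22e-11 x 0.05581) = 1.11e-6 M.
pOH = 5.95, so pH = 14.00 - 5.95 = 8.05.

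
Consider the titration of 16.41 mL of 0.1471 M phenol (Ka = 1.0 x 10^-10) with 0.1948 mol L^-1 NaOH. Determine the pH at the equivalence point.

n(C6H5OH) = 0.1471 x 0.01641 = 0.002414 mol; V(NaOH) at equivalence = 0.002414/0.1948 = 0.01239 L.
At equivalence all the acid is converted to C6H5O-; total volume = 0.01641 + 0.01239 = 0.02880 L, so [C6H5O-] = 0.002414/0.02880 = 0.08381 M.
Kb = Kw/Ka = 1.0e-14 / 1.0 x 10^-10 = 0.000100.
[OH^-] = sqrt(Kb x [C6H5O-]) = sqrt(0.000100 x 0.08381) = 0.00290 M.
pOH = 2.54, so pH = 14.00 - 2.54 = 11.46.

11.46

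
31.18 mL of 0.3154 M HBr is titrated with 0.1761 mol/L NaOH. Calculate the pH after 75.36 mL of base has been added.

n(acid) = 0.3154 x 0.03118 = 0.009834 mol; n(NaOH) added = 0.1761 x 0.07536 = 0.01327 mol.
Base is in excess by 0.01327 - 0.009834 = 0.003437 mol in a total volume of 0.1065 L.
[OH^-] = 0.003437/0.1065 = 0.03226 M, so pOH = 1.49 and pH = 14.00 - 1.49 = 12.51.

12.51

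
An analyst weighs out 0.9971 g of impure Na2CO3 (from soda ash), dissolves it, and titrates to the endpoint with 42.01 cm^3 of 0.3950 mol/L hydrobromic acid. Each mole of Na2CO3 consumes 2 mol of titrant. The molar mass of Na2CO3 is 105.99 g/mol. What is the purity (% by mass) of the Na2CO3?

88.2%

n(HBr) = 0.3950 x 0.04201 = 0.01659 mol.
n(Na2CO3) = 0.01659 / 2 = 0.008297 mol.
mass of Na2CO3 = 0.008297 x 105.99 = 0.8794 g.
% purity = 0.8794 / 0.9971 x 100 = 88.2%.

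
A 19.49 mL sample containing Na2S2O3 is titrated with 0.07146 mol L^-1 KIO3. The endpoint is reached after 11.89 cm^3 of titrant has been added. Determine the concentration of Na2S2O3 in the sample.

n(KIO3) = 0.07146 x 0.01189 = 0.0008497 mol.
From the balanced equation, 1 mol KIO3 reacts with 6 mol Na2S2O3, so n(Na2S2O3) = 0.0008497 x 6/1 = 0.005098 mol.
[Na2S2O3] = 0.005098 / 0.01949 L = 0.262 M.

0.262 M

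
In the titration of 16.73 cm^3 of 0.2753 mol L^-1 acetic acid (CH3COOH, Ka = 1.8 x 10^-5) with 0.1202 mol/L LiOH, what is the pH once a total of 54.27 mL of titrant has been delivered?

12.43

n(acid) = 0.2753 x 0.01673 = 0.004606 mol; n(LiOH) added = 0.1202 x 0.05427 = 0.006523 mol.
Base is in excess by 0.006523 - 0.004606 = 0.001917 mol in a total volume of 0.07100 L.
[OH^-] = 0.001917/0.07100 = 0.02701 M, so pOH = 1.57 and pH = 14.00 - 1.57 = 12.43.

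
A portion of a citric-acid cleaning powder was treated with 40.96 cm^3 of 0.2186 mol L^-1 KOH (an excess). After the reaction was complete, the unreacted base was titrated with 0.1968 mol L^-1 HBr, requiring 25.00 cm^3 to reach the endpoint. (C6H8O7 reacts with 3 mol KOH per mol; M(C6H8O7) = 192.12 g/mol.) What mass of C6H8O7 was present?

Total n(KOH) added = 0.2186 x 0.04096 = 0.008954 mol.
n(HBr) used = 0.1968 x 0.02500 = 0.004920 mol, which equals the excess n(KOH).
So n(KOH) consumed by the sample = 0.008954 - 0.004920 = 0.004034 mol.
n(C6H8O7) = 0.004034 / 3 = 0.001345 mol.
mass = 0.001345 mol x 192.12 g/mol = 0.258 g.

0.258 g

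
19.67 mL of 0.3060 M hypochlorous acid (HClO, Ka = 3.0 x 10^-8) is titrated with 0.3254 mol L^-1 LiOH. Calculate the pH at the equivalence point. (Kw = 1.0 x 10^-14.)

n(HClO) = 0.3060 x 0.01967 = 0.006019 mol; V(LiOH) at equivalence = 0.006019/0.3254 = 0.01850 L.
At equivalence all the acid is converted to ClO-; total volume = 0.01967 + 0.01850 = 0.03817 L, so [ClO-] = 0.006019/0.03817 = 0.1577 M.
Kb = Kw/Ka = 1.0e-14 / 3.0 x 10^-8 = 3.33e-7.
[OH^-] = sqrt(Kb x [ClO-]) = sqrt(3.33e-7 x 0.1577) = 0.000229 M.
pOH = 3.64, so pH = 14.00 - 3.64 = 10.36.

10.36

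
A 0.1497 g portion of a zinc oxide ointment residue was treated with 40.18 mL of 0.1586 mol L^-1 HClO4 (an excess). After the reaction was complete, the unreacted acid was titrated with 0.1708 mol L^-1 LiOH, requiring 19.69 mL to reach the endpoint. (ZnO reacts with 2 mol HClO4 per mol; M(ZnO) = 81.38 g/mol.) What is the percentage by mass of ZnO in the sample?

Total n(HClO4) added = 0.1586 x 0.04018 = 0.006373 mol.
n(LiOH) used = 0.1708 x 0.01969 = 0.003363 mol, which equals the excess n(HClO4).
So n(HClO4) consumed by the sample = 0.006373 - 0.003363 = 0.003009 mol.
n(ZnO) = 0.003009 / 2 = 0.001505 mol.
mass ZnO = 0.001505 x 81.38 = 0.1225 g, so %ZnO = 0.1225/0.1497 x 100 = 81.8%.

81.8%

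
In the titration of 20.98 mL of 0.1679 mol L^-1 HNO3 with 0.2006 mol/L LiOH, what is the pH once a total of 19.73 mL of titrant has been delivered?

n(acid) = 0.1679 x 0.02098 = 0.003523 mol; n(LiOH) added = 0.2006 x 0.01973 = 0.003958 mol.
Base is in excess by 0.003958 - 0.003523 = 0.0004353 mol in a total volume of 0.04071 L.
[OH^-] = 0.0004353/0.04071 = 0.01069 M, so pOH = 1.97 and pH = 14.00 - 1.97 = 12.03.

12.03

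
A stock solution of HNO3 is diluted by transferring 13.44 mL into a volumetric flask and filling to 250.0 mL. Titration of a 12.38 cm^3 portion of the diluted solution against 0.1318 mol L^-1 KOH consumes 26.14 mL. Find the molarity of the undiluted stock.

5.18 M

n(KOH) = 0.1318 x 0.02614 = 0.003445 mol.
n(HNO3) in the aliquot = 0.003445 mol.
[diluted HNO3] = 0.003445 / 0.01238 = 0.2783 M.
Dilution factor = 250.0/13.44 = 18.60, so [stock] = 0.2783 x 18.60 = 5.18 M.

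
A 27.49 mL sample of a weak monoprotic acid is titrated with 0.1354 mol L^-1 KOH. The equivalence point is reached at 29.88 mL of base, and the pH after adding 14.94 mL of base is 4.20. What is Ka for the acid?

14.94 mL is half of the equivalence volume, so this is the half-equivalence point where [HA] = [A^-].
At half-equivalence pH = pKa, so pKa = 4.20.
Ka = 10^(-4.20) = 6.3 x 10^-5.

6.3 x 10^-5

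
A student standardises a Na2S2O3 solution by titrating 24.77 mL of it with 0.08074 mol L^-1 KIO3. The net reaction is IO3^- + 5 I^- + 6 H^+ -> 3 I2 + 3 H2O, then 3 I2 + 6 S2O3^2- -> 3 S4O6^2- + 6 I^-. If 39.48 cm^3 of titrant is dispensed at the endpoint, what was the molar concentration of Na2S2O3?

0.772 M

n(KIO3) = 0.08074 x 0.03948 = 0.003188 mol.
From the balanced equation, 1 mol KIO3 reacts with 6 mol Na2S2O3, so n(Na2S2O3) = 0.003188 x 6/1 = 0.01913 mol.
[Na2S2O3] = 0.01913 / 0.02477 L = 0.772 M.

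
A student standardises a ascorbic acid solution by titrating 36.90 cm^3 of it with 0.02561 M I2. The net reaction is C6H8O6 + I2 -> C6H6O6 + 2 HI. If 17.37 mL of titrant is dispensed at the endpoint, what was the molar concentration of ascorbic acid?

n(I2) = 0.02561 x 0.01737 = 0.0004448 mol.
From the balanced equation, 1 mol I2 reacts with 1 mol ascorbic acid, so n(ascorbic acid) = 0.0004448 x 1/1 = 0.0004448 mol.
[ascorbic acid] = 0.0004448 / 0.03690 L = 0.0121 M.

0.0121 M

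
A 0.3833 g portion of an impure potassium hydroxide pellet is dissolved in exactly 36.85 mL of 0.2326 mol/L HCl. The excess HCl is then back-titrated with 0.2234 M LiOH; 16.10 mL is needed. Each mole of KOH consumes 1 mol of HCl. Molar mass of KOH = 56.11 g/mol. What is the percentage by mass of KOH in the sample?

Total n(HCl) added = 0.2326 x 0.03685 = 0.008571 mol.
n(LiOH) used = 0.2234 x 0.01610 = 0.003597 mol, which equals the excess n(HCl).
So n(HCl) consumed by the sample = 0.008571 - 0.003597 = 0.004975 mol.
n(KOH) = 0.004975 / 1 = 0.004975 mol.
mass KOH = 0.004975 x 56.11 = 0.2791 g, so %KOH = 0.2791/0.3833 x 100 = 72.8%.

72.8%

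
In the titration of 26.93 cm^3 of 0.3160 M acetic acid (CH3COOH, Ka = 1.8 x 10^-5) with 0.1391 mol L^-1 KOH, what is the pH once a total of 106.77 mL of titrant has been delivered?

n(acid) = 0.3160 x 0.02693 = 0.008510 mol; n(KOH) added = 0.1391 x 0.1068 = 0.01485 mol.
Base is in excess by 0.01485 - 0.008510 = 0.006342 mol in a total volume of 0.1337 L.
[OH^-] = 0.006342/0.1337 = 0.04743 M, so pOH = 1.32 and pH = 14.00 - 1.32 = 12.68.

12.68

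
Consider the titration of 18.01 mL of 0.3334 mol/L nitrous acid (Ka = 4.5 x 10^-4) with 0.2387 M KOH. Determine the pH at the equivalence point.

n(HNO2) = 0.3334 x 0.01801 = 0.006005 mol; V(KOH) at equivalence = 0.006005/0.2387 = 0.02516 L.
At equivalence all the acid is converted to NO2-; total volume = 0.01801 + 0.02516 = 0.04317 L, so [NO2-] = 0.006005/0.04317 = 0.1391 M.
Kb = Kw/Ka = 1.0e-14 / 4.5 x 10^-4 = 2.22e-11.
[OH^-] = sqrt(Kb x [NO2-]) = sqrt(2.22e-11 x 0.1391) = 1.76e-6 M.
pOH = 5.75, so pH = 14.00 - 5.75 = 8.25.

8.25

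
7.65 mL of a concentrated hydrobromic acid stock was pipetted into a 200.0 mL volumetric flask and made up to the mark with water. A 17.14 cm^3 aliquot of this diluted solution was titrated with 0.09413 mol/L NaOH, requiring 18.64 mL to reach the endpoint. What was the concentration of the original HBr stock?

n(NaOH) = 0.09413 x 0.01864 = 0.001755 mol.
n(HBr) in the aliquot = 0.001755 mol.
[diluted HBr] = 0.001755 / 0.01714 = 0.1024 M.
Dilution factor = 200.0/7.650 = 26.14, so [stock] = 0.1024 x 26.14 = 2.68 M.

2.68 M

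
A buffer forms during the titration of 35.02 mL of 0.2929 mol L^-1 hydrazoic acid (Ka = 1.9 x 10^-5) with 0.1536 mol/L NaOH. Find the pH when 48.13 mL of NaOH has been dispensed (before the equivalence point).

5.13

Initial n(HN3) = 0.2929 x 0.03502 = 0.01026 mol.
n(NaOH) added = 0.1536 x 0.04813 = 0.007393 mol, converting that many moles of HN3 to N3-.
Remaining n(HN3) = 0.002865 mol; n(N3-) = 0.007393 mol.
By Henderson-Hasselbalch, pH = pKa + log([A^-]/[HA]) = 4.72 + log(0.007393/0.002865) = 4.72 + (+0.41) = 5.13.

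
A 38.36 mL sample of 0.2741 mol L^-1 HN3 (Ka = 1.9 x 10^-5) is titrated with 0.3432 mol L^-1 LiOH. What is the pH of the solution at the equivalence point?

n(HN3) = 0.2741 x 0.03836 = 0.01051 mol; V(LiOH) at equivalence = 0.01051/0.3432 = 0.03064 L.
At equivalence all the acid is converted to N3-; total volume = 0.03836 + 0.03064 = 0.06900 L, so [N3-] = 0.01051/0.06900 = 0.1524 M.
Kb = Kw/Ka = 1.0e-14 / 1.9 x 10^-5 = 5.26e-10.
[OH^-] = sqrt(Kb x [N3-]) = sqrt(5.26e-10 x 0.1524) = 8.96e-6 M.
pOH = 5.05, so pH = 14.00 - 5.05 = 8.95.

8.95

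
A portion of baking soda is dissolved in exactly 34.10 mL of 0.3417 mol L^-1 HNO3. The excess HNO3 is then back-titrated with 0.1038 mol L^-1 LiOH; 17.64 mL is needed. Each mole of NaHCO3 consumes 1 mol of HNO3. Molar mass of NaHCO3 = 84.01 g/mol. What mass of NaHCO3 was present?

Total n(HNO3) added = 0.3417 x 0.03410 = 0.01165 mol.
n(LiOH) used = 0.1038 x 0.01764 = 0.001831 mol, which equals the excess n(HNO3).
So n(HNO3) consumed by the sample = 0.01165 - 0.001831 = 0.009821 mol.
n(NaHCO3) = 0.009821 / 1 = 0.009821 mol.
mass = 0.009821 mol x 84.01 g/mol = 0.825 g.

0.825 g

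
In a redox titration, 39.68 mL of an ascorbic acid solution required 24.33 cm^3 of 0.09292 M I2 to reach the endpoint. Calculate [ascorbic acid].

0.0570 M

n(I2) = 0.09292 x 0.02433 = 0.002261 mol.
From the balanced equation, 1 mol I2 reacts with 1 mol ascorbic acid, so n(ascorbic acid) = 0.002261 x 1/1 = 0.002261 mol.
[ascorbic acid] = 0.002261 / 0.03968 L = 0.0570 M.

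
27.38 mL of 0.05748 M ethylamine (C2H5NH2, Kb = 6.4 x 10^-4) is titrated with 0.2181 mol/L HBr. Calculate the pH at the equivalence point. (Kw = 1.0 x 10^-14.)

6.07

n(C2H5NH2) = 0.05748 x 0.02738 = 0.001574 mol; V(HBr) at equivalence = 0.001574/0.2181 = 0.007216 L.
At equivalence the base is fully converted to C2H5NH3+; total volume = 0.03460 L, so [C2H5NH3+] = 0.001574/0.03460 = 0.04549 M.
Ka(C2H5NH3+) = Kw/Kb = 1.0e-14 / 6.4 x 10^-4 = 1.56e-11.
[H^+] = sqrt(Ka x [C2H5NH3+]) = sqrt(1.56e-11 x 0.04549) = 8.43e-7 M.
pH = -log(8.43e-7) = 6.07.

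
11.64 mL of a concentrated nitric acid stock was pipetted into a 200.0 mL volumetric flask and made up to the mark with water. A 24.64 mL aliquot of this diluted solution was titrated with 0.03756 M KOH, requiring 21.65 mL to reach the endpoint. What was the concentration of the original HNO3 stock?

0.567 M

n(KOH) = 0.03756 x 0.02165 = 0.0008132 mol.
n(HNO3) in the aliquot = 0.0008132 mol.
[diluted HNO3] = 0.0008132 / 0.02464 = 0.03300 M.
Dilution factor = 200.0/11.64 = 17.18, so [stock] = 0.03300 x 17.18 = 0.567 M.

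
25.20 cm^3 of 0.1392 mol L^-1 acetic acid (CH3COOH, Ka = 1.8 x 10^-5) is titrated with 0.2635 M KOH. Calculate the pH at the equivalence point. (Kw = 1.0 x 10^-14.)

8.85

n(CH3COOH) = 0.1392 x 0.02520 = 0.003508 mol; V(KOH) at equivalence = 0.003508/0.2635 = 0.01331 L.
At equivalence all the acid is converted to CH3COO-; total volume = 0.02520 + 0.01331 = 0.03851 L, so [CH3COO-] = 0.003508/0.03851 = 0.09108 M.
Kb = Kw/Ka = 1.0e-14 / 1.8 x 10^-5 = 5.56e-10.
[OH^-] = sqrt(Kb x [CH3COO-]) = sqrt(5.56e-10 x 0.09108) = 7.11e-6 M.
pOH = 5.15, so pH = 14.00 - 5.15 = 8.85.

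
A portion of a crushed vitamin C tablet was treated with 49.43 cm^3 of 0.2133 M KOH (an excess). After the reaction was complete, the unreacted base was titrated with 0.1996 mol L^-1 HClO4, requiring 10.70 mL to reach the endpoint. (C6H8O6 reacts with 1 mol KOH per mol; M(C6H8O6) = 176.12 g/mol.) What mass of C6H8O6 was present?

1.48 g

Total n(KOH) added = 0.2133 x 0.04943 = 0.01054 mol.
n(HClO4) used = 0.1996 x 0.01070 = 0.002136 mol, which equals the excess n(KOH).
So n(KOH) consumed by the sample = 0.01054 - 0.002136 = 0.008408 mol.
n(C6H8O6) = 0.008408 / 1 = 0.008408 mol.
mass = 0.008408 mol x 176.12 g/mol = 1.48 g.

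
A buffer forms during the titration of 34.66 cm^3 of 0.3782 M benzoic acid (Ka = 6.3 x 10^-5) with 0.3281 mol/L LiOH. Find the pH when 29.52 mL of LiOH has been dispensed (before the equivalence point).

4.65

Initial n(C6H5COOH) = 0.3782 x 0.03466 = 0.01311 mol.
n(LiOH) added = 0.3281 x 0.02952 = 0.009686 mol, converting that many moles of C6H5COOH to C6H5COO-.
Remaining n(C6H5COOH) = 0.003423 mol; n(C6H5COO-) = 0.009686 mol.
By Henderson-Hasselbalch, pH = pKa + log([A^-]/[HA]) = 4.20 + log(0.009686/0.003423) = 4.20 + (+0.45) = 4.65.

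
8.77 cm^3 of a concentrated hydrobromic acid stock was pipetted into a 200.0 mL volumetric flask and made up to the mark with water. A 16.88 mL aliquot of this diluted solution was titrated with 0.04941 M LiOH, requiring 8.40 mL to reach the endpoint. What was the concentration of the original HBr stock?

n(LiOH) = 0.04941 x 0.008400 = 0.0004150 mol.
n(HBr) in the aliquot = 0.0004150 mol.
[diluted HBr] = 0.0004150 / 0.01688 = 0.02459 M.
Dilution factor = 200.0/8.770 = 22.81, so [stock] = 0.02459 x 22.81 = 0.561 M.

0.561 M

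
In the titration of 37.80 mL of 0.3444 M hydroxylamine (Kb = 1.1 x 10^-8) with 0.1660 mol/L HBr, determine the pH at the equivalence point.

3.50

n(NH2OH) = 0.3444 x 0.03780 = 0.01302 mol; V(HBr) at equivalence = 0.01302/0.1660 = 0.07842 L.
At equivalence the base is fully converted to NH3OH+; total volume = 0.1162 L, so [NH3OH+] = 0.01302/0.1162 = 0.1120 M.
Ka(NH3OH+) = Kw/Kb = 1.0e-14 / 1.1 x 10^-8 = 9.09e-7.
[H^+] = sqrt(Ka x [NH3OH+]) = sqrt(9.09e-7 x 0.1120) = 0.000319 M.
pH = -log(0.000319) = 3.50.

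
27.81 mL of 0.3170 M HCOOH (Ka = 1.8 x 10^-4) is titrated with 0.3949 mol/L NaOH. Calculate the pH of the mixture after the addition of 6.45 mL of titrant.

3.35

Initial n(HCOOH) = 0.3170 x 0.02781 = 0.008816 mol.
n(NaOH) added = 0.3949 x 0.006450 = 0.002547 mol, converting that many moles of HCOOH to HCOO-.
Remaining n(HCOOH) = 0.006269 mol; n(HCOO-) = 0.002547 mol.
By Henderson-Hasselbalch, pH = pKa + log([A^-]/[HA]) = 3.74 + log(0.002547/0.006269) = 3.74 + (-0.39) = 3.35.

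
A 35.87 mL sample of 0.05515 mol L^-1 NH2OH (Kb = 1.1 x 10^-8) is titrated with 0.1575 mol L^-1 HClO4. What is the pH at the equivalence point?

n(NH2OH) = 0.05515 x 0.03587 = 0.001978 mol; V(HClO4) at equivalence = 0.001978/0.1575 = 0.01256 L.
At equivalence the base is fully converted to NH3OH+; total volume = 0.04843 L, so [NH3OH+] = 0.001978/0.04843 = 0.04085 M.
Ka(NH3OH+) = Kw/Kb = 1.0e-14 / 1.1 x 10^-8 = 9.09e-7.
[H^+] = sqrt(Ka x [NH3OH+]) = sqrt(9.09e-7 x 0.04085) = 0.000193 M.
pH = -log(0.000193) = 3.72.

3.72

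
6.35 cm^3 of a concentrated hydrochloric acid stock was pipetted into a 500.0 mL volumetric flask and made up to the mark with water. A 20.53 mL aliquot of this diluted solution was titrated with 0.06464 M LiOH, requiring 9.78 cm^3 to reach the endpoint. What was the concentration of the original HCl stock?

2.42 M

n(LiOH) = 0.06464 x 0.009780 = 0.0006322 mol.
n(HCl) in the aliquot = 0.0006322 mol.
[diluted HCl] = 0.0006322 / 0.02053 = 0.03079 M.
Dilution factor = 500.0/6.350 = 78.74, so [stock] = 0.03079 x 78.74 = 2.42 M.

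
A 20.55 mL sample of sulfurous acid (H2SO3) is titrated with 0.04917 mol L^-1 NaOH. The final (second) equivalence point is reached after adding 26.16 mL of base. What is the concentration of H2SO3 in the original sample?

0.0313 M

n(NaOH) = 0.04917 x 0.02616 = 0.001286 mol.
At the final (second) equivalence point, 2 mol OH^- react per mol H2SO3, so n(H2SO3) = 0.001286 / 2 = 0.0006431 mol.
[H2SO3] = 0.0006431 / 0.02055 L = 0.0313 M.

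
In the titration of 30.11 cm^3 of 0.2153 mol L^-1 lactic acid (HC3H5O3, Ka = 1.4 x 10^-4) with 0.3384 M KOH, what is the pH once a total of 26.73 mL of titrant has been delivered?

n(acid) = 0.2153 x 0.03011 = 0.006483 mol; n(KOH) added = 0.3384 x 0.02673 = 0.009045 mol.
Base is in excess by 0.009045 - 0.006483 = 0.002563 mol in a total volume of 0.05684 L.
[OH^-] = 0.002563/0.05684 = 0.04509 M, so pOH = 1.35 and pH = 14.00 - 1.35 = 12.65.

12.65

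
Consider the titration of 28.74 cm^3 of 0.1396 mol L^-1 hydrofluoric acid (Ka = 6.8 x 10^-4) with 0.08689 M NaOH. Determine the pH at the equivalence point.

7.95

n(HF) = 0.1396 x 0.02874 = 0.004012 mol; V(NaOH) at equivalence = 0.004012/0.08689 = 0.04617 L.
At equivalence all the acid is converted to F-; total volume = 0.02874 + 0.04617 = 0.07491 L, so [F-] = 0.004012/0.07491 = 0.05356 M.
Kb = Kw/Ka = 1.0e-14 / 6.8 x 10^-4 = 1.47e-11.
[OH^-] = sqrt(Kb x [F-]) = sqrt(1.47e-11 x 0.05356) = 8.87e-7 M.
pOH = 6.05, so pH = 14.00 - 6.05 = 7.95.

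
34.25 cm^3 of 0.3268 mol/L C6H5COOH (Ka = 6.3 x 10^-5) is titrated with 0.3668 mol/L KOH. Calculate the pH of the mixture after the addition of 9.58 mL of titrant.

3.86

Initial n(C6H5COOH) = 0.3268 x 0.03425 = 0.01119 mol.
n(KOH) added = 0.3668 x 0.009580 = 0.003514 mol, converting that many moles of C6H5COOH to C6H5COO-.
Remaining n(C6H5COOH) = 0.007679 mol; n(C6H5COO-) = 0.003514 mol.
By Henderson-Hasselbalch, pH = pKa + log([A^-]/[HA]) = 4.20 + log(0.003514/0.007679) = 4.20 + (-0.34) = 3.86.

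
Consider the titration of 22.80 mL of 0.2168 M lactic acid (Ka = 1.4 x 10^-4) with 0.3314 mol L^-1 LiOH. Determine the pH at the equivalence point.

n(HC3H5O3) = 0.2168 x 0.02280 = 0.004943 mol; V(LiOH) at equivalence = 0.004943/0.3314 = 0.01492 L.
At equivalence all the acid is converted to C3H5O3-; total volume = 0.02280 + 0.01492 = 0.03772 L, so [C3H5O3-] = 0.004943/0.03772 = 0.1311 M.
Kb = Kw/Ka = 1.0e-14 / 1.4 x 10^-4 = 7.14e-11.
[OH^-] = sqrt(Kb x [C3H5O3-]) = sqrt(7.14e-11 x 0.1311) = 3.06e-6 M.
pOH = 5.51, so pH = 14.00 - 5.51 = 8.49.

8.49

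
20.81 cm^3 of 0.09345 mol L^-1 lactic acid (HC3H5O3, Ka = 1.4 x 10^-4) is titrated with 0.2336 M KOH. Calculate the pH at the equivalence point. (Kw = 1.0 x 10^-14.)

8.34

n(HC3H5O3) = 0.09345 x 0.02081 = 0.001945 mol; V(KOH) at equivalence = 0.001945/0.2336 = 0.008325 L.
At equivalence all the acid is converted to C3H5O3-; total volume = 0.02081 + 0.008325 = 0.02913 L, so [C3H5O3-] = 0.001945/0.02913 = 0.06675 M.
Kb = Kw/Ka = 1.0e-14 / 1.4 x 10^-4 = 7.14e-11.
[OH^-] = sqrt(Kb x [C3H5O3-]) = sqrt(7.14e-11 x 0.06675) = 2.18e-6 M.
pOH = 5.66, so pH = 14.00 - 5.66 = 8.34.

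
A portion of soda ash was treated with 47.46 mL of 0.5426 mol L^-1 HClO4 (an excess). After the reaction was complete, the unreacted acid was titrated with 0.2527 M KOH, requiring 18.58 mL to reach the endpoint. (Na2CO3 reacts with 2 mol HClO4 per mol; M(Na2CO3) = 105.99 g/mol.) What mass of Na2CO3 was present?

Total n(HClO4) added = 0.5426 x 0.04746 = 0.02575 mol.
n(KOH) used = 0.2527 x 0.01858 = 0.004695 mol, which equals the excess n(HClO4).
So n(HClO4) consumed by the sample = 0.02575 - 0.004695 = 0.02106 mol.
n(Na2CO3) = 0.02106 / 2 = 0.01053 mol.
mass = 0.01053 mol x 105.99 g/mol = 1.12 g.

1.12 g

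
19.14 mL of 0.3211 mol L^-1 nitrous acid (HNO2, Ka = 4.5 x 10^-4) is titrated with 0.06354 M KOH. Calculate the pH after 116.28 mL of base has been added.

n(acid) = 0.3211 x 0.01914 = 0.006146 mol; n(KOH) added = 0.06354 x 0.1163 = 0.007388 mol.
Base is in excess by 0.007388 - 0.006146 = 0.001243 mol in a total volume of 0.1354 L.
[OH^-] = 0.001243/0.1354 = 0.009176 M, so pOH = 2.04 and pH = 14.00 - 2.04 = 11.96.

11.96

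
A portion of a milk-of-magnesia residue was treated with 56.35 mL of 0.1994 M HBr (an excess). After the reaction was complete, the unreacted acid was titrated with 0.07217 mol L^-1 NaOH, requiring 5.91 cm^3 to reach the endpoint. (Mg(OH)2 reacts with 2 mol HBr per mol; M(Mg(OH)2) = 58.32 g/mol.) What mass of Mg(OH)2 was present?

Total n(HBr) added = 0.1994 x 0.05635 = 0.01124 mol.
n(NaOH) used = 0.07217 x 0.005910 = 0.0004265 mol, which equals the excess n(HBr).
So n(HBr) consumed by the sample = 0.01124 - 0.0004265 = 0.01081 mol.
n(Mg(OH)2) = 0.01081 / 2 = 0.005405 mol.
mass = 0.005405 mol x 58.32 g/mol = 0.315 g.

0.315 g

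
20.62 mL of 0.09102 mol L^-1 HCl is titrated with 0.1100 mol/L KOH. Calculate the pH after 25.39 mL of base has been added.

n(acid) = 0.09102 x 0.02062 = 0.001877 mol; n(KOH) added = 0.1100 x 0.02539 = 0.002793 mol.
Base is in excess by 0.002793 - 0.001877 = 0.0009161 mol in a total volume of 0.04601 L.
[OH^-] = 0.0009161/0.04601 = 0.01991 M, so pOH = 1.70 and pH = 14.00 - 1.70 = 12.30.

12.30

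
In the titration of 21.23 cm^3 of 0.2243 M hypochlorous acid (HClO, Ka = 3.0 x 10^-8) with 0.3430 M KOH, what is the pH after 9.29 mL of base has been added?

Initial n(HClO) = 0.2243 x 0.02123 = 0.004762 mol.
n(KOH) added = 0.3430 x 0.009290 = 0.003186 mol, converting that many moles of HClO to ClO-.
Remaining n(HClO) = 0.001575 mol; n(ClO-) = 0.003186 mol.
By Henderson-Hasselbalch, pH = pKa + log([A^-]/[HA]) = 7.52 + log(0.003186/0.001575) = 7.52 + (+0.31) = 7.83.

7.83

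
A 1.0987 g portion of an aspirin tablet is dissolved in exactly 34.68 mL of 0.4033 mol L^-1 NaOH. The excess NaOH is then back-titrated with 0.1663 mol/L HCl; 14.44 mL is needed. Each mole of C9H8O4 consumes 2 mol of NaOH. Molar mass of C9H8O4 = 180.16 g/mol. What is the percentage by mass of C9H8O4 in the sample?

95.0%

Total n(NaOH) added = 0.4033 x 0.03468 = 0.01399 mol.
n(HCl) used = 0.1663 x 0.01444 = 0.002401 mol, which equals the excess n(NaOH).
So n(NaOH) consumed by the sample = 0.01399 - 0.002401 = 0.01159 mol.
n(C9H8O4) = 0.01159 / 2 = 0.005793 mol.
mass C9H8O4 = 0.005793 x 180.16 = 1.044 g, so %C9H8O4 = 1.044/1.0987 x 100 = 95.0%.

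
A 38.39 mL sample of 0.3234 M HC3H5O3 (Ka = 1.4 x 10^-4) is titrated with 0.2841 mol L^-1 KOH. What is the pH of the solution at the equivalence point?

n(HC3H5O3) = 0.3234 x 0.03839 = 0.01242 mol; V(KOH) at equivalence = 0.01242/0.2841 = 0.04370 L.
At equivalence all the acid is converted to C3H5O3-; total volume = 0.03839 + 0.04370 = 0.08209 L, so [C3H5O3-] = 0.01242/0.08209 = 0.1512 M.
Kb = Kw/Ka = 1.0e-14 / 1.4 x 10^-4 = 7.14e-11.
[OH^-] = sqrt(Kb x [C3H5O3-]) = sqrt(7.14e-11 x 0.1512) = 3.29e-6 M.
pOH = 5.48, so pH = 14.00 - 5.48 = 8.52.

8.52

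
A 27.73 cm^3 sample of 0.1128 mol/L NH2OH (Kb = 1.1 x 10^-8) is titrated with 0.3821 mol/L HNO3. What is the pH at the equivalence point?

3.55

n(NH2OH) = 0.1128 x 0.02773 = 0.003128 mol; V(HNO3) at equivalence = 0.003128/0.3821 = 0.008186 L.
At equivalence the base is fully converted to NH3OH+; total volume = 0.03592 L, so [NH3OH+] = 0.003128/0.03592 = 0.08709 M.
Ka(NH3OH+) = Kw/Kb = 1.0e-14 / 1.1 x 10^-8 = 9.09e-7.
[H^+] = sqrt(Ka x [NH3OH+]) = sqrt(9.09e-7 x 0.08709) = 0.000281 M.
pH = -log(0.000281) = 3.55.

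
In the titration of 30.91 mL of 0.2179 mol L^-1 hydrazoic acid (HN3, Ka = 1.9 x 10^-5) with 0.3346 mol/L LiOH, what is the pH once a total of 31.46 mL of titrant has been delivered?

12.78

n(acid) = 0.2179 x 0.03091 = 0.006735 mol; n(LiOH) added = 0.3346 x 0.03146 = 0.01053 mol.
Base is in excess by 0.01053 - 0.006735 = 0.003791 mol in a total volume of 0.06237 L.
[OH^-] = 0.003791/0.06237 = 0.06079 M, so pOH = 1.22 and pH = 14.00 - 1.22 = 12.78.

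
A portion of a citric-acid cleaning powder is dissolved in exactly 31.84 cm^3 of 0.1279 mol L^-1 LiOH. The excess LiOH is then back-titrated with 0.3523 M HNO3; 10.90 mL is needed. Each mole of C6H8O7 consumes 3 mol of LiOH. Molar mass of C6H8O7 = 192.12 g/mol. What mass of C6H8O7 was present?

0.0149 g

Total n(LiOH) added = 0.1279 x 0.03184 = 0.004072 mol.
n(HNO3) used = 0.3523 x 0.01090 = 0.003840 mol, which equals the excess n(LiOH).
So n(LiOH) consumed by the sample = 0.004072 - 0.003840 = 0.0002323 mol.
n(C6H8O7) = 0.0002323 / 3 = 7.742e-5 mol.
mass = 7.742e-5 mol x 192.12 g/mol = 0.0149 g.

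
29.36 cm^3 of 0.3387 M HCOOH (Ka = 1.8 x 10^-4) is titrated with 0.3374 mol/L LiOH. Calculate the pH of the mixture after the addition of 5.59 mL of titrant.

3.11

Initial n(HCOOH) = 0.3387 x 0.02936 = 0.009944 mol.
n(LiOH) added = 0.3374 x 0.005590 = 0.001886 mol, converting that many moles of HCOOH to HCOO-.
Remaining n(HCOOH) = 0.008058 mol; n(HCOO-) = 0.001886 mol.
By Henderson-Hasselbalch, pH = pKa + log([A^-]/[HA]) = 3.74 + log(0.001886/0.008058) = 3.74 + (-0.63) = 3.11.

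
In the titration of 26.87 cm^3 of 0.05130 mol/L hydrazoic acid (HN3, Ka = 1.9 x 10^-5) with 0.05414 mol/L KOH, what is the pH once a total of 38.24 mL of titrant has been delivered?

12.03

n(acid) = 0.05130 x 0.02687 = 0.001378 mol; n(KOH) added = 0.05414 x 0.03824 = 0.002070 mol.
Base is in excess by 0.002070 - 0.001378 = 0.0006919 mol in a total volume of 0.06511 L.
[OH^-] = 0.0006919/0.06511 = 0.01063 M, so pOH = 1.97 and pH = 14.00 - 1.97 = 12.03.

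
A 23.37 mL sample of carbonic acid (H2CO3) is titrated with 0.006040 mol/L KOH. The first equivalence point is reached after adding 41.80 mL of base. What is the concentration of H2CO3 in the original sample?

n(KOH) = 0.006040 x 0.04180 = 0.0002525 mol.
At the first equivalence point, 1 mol OH^- react per mol H2CO3, so n(H2CO3) = 0.0002525 / 1 = 0.0002525 mol.
[H2CO3] = 0.0002525 / 0.02337 L = 0.0108 M.

0.0108 M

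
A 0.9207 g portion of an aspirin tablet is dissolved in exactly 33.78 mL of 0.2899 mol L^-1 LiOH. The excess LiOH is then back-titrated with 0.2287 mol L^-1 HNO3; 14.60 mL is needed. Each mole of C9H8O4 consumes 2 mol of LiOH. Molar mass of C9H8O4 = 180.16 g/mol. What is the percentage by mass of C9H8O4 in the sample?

63.1%

Total n(LiOH) added = 0.2899 x 0.03378 = 0.009793 mol.
n(HNO3) used = 0.2287 x 0.01460 = 0.003339 mol, which equals the excess n(LiOH).
So n(LiOH) consumed by the sample = 0.009793 - 0.003339 = 0.006454 mol.
n(C9H8O4) = 0.006454 / 2 = 0.003227 mol.
mass C9H8O4 = 0.003227 x 180.16 = 0.5814 g, so %C9H8O4 = 0.5814/0.9207 x 100 = 63.1%.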